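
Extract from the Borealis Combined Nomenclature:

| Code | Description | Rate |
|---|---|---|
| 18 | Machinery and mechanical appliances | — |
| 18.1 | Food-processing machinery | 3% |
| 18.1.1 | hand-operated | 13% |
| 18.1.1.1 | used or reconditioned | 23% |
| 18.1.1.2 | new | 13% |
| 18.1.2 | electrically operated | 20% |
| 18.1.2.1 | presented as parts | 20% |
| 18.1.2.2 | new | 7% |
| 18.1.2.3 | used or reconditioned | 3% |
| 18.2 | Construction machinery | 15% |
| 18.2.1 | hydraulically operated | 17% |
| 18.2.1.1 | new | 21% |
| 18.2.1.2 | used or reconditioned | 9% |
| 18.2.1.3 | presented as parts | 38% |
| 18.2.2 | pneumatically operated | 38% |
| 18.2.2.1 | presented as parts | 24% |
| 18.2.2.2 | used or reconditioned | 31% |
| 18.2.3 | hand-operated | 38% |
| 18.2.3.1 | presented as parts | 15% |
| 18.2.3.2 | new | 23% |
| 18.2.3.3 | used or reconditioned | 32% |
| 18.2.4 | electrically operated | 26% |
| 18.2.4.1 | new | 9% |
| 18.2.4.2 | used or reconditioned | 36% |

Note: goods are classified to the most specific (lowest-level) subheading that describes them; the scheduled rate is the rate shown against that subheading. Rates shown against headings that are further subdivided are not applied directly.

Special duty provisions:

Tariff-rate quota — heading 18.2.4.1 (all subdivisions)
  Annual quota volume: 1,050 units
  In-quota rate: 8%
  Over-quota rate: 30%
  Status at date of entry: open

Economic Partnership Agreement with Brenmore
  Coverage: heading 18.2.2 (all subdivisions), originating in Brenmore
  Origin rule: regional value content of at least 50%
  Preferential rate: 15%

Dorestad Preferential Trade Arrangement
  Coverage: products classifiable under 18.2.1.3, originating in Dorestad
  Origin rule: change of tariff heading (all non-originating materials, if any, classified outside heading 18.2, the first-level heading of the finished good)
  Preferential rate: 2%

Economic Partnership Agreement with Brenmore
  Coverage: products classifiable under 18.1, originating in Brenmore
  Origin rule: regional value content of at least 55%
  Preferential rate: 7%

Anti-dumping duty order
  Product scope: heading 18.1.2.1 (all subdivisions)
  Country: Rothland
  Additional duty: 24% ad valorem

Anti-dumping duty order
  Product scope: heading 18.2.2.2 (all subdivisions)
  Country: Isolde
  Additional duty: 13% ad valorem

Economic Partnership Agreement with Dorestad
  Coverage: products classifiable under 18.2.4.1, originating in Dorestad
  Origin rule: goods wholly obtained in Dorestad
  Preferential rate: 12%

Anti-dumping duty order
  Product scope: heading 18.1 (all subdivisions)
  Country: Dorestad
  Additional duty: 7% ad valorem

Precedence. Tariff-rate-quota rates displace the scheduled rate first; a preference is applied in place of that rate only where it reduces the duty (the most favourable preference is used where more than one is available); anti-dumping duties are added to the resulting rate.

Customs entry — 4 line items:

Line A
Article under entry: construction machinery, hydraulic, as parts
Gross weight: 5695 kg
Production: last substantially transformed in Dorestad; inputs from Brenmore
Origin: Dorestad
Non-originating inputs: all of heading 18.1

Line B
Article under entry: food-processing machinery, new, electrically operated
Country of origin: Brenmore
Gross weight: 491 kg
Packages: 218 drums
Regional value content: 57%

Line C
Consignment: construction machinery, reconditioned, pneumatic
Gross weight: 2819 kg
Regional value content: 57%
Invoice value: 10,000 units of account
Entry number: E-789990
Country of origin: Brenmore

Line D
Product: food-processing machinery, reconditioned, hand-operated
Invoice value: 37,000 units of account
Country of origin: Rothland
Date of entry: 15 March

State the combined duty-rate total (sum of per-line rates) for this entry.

Line A: construction → 18.2; hydraulic → 18.2.1; as parts → 18.2.1.3. Scheduled 38%. Dorestad agreement on 18.2.1.3: CTH met → 2% available; Dorestad agreement on 18.2.4.1: 18.2.1.3 not covered; preferential 2%. → 2%.
Line B: food-processing → 18.1; electrically operated → 18.1.2; new → 18.1.2.2. Scheduled 7%. Brenmore agreement on 18.2.2: 18.1.2.2 not covered; Brenmore agreement on 18.1: RVC ≥ 55% → 7% available; preference 7% not lower than 7% → no reduction. → 7%.
Line C: construction → 18.2; pneumatic → 18.2.2; reconditioned → 18.2.2.2. Scheduled 31%. Brenmore agreement on 18.2.2: RVC ≥ 50% → 15% available; Brenmore agreement on 18.1: 18.2.2.2 not covered; preferential 15%. → 15%.
Line D: food-processing → 18.1; hand-operated → 18.1.1; reconditioned → 18.1.1.1. Scheduled 23%. No special measure applies. → 23%.
Sum: 2% + 7% + 15% + 23% = 47%.

47%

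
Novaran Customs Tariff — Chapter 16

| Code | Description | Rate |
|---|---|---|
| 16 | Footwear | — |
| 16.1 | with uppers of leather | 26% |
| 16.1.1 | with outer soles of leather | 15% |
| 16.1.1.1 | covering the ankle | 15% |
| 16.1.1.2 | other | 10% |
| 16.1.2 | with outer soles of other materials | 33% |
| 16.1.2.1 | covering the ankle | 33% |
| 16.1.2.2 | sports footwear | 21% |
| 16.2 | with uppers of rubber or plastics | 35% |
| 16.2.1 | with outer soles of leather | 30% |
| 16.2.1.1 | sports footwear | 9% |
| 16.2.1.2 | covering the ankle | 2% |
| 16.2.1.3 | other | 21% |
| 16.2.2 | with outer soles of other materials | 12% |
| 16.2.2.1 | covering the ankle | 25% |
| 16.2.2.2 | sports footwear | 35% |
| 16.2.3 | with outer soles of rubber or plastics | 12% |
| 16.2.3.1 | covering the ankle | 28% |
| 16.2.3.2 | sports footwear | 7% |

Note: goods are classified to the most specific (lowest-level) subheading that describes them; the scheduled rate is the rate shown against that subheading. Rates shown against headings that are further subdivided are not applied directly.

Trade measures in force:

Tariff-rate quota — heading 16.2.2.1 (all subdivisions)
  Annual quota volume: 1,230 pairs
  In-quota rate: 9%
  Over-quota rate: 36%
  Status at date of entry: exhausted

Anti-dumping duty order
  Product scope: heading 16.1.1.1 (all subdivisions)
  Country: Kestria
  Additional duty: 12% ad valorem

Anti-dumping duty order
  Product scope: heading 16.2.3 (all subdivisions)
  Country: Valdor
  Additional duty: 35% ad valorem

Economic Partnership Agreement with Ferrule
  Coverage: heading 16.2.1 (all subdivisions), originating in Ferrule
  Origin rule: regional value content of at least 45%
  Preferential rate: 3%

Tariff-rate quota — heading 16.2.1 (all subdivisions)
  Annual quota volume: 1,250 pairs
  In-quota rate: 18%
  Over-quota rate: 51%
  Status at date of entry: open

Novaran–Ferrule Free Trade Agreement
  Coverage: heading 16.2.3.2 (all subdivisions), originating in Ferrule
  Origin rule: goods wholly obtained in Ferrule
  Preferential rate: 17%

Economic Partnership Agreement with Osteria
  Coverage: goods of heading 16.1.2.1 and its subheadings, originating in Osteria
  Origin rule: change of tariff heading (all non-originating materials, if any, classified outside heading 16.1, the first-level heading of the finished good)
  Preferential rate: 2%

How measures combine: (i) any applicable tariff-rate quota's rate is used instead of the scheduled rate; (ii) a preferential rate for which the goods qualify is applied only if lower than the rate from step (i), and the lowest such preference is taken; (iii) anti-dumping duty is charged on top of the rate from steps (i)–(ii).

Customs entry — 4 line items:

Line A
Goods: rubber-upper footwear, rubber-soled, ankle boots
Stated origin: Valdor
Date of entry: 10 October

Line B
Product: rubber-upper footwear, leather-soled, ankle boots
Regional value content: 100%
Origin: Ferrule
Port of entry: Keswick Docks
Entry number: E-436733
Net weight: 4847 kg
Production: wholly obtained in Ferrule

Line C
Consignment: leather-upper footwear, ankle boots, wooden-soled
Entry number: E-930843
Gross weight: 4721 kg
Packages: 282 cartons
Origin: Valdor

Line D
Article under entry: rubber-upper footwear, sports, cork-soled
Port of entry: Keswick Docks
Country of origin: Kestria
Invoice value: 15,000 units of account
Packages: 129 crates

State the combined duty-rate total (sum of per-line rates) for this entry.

134%

Line A: rubber-upper → 16.2; rubber-soled → 16.2.3; ankle boots → 16.2.3.1. Scheduled 28%. anti-dumping (Valdor, 16.2.3): +35%; total 28% + 35% = 63%. → 63%.
Line B: rubber-upper → 16.2; leather-soled → 16.2.1; ankle boots → 16.2.1.2. Scheduled 2%. quota on 16.2.1 open → in-quota 18%; Ferrule agreement on 16.2.1: RVC ≥ 45% → 3% available; Ferrule agreement on 16.2.3.2: 16.2.1.2 not covered; preferential 3%. → 3%.
Line C: leather-upper → 16.1; wooden-soled → 16.1.2; ankle boots → 16.1.2.1. Scheduled 33%. No special measure applies. → 33%.
Line D: rubber-upper → 16.2; cork-soled → 16.2.2; sports → 16.2.2.2. Scheduled 35%. No special measure applies. → 35%.
Sum: 63% + 3% + 33% + 35% = 134%.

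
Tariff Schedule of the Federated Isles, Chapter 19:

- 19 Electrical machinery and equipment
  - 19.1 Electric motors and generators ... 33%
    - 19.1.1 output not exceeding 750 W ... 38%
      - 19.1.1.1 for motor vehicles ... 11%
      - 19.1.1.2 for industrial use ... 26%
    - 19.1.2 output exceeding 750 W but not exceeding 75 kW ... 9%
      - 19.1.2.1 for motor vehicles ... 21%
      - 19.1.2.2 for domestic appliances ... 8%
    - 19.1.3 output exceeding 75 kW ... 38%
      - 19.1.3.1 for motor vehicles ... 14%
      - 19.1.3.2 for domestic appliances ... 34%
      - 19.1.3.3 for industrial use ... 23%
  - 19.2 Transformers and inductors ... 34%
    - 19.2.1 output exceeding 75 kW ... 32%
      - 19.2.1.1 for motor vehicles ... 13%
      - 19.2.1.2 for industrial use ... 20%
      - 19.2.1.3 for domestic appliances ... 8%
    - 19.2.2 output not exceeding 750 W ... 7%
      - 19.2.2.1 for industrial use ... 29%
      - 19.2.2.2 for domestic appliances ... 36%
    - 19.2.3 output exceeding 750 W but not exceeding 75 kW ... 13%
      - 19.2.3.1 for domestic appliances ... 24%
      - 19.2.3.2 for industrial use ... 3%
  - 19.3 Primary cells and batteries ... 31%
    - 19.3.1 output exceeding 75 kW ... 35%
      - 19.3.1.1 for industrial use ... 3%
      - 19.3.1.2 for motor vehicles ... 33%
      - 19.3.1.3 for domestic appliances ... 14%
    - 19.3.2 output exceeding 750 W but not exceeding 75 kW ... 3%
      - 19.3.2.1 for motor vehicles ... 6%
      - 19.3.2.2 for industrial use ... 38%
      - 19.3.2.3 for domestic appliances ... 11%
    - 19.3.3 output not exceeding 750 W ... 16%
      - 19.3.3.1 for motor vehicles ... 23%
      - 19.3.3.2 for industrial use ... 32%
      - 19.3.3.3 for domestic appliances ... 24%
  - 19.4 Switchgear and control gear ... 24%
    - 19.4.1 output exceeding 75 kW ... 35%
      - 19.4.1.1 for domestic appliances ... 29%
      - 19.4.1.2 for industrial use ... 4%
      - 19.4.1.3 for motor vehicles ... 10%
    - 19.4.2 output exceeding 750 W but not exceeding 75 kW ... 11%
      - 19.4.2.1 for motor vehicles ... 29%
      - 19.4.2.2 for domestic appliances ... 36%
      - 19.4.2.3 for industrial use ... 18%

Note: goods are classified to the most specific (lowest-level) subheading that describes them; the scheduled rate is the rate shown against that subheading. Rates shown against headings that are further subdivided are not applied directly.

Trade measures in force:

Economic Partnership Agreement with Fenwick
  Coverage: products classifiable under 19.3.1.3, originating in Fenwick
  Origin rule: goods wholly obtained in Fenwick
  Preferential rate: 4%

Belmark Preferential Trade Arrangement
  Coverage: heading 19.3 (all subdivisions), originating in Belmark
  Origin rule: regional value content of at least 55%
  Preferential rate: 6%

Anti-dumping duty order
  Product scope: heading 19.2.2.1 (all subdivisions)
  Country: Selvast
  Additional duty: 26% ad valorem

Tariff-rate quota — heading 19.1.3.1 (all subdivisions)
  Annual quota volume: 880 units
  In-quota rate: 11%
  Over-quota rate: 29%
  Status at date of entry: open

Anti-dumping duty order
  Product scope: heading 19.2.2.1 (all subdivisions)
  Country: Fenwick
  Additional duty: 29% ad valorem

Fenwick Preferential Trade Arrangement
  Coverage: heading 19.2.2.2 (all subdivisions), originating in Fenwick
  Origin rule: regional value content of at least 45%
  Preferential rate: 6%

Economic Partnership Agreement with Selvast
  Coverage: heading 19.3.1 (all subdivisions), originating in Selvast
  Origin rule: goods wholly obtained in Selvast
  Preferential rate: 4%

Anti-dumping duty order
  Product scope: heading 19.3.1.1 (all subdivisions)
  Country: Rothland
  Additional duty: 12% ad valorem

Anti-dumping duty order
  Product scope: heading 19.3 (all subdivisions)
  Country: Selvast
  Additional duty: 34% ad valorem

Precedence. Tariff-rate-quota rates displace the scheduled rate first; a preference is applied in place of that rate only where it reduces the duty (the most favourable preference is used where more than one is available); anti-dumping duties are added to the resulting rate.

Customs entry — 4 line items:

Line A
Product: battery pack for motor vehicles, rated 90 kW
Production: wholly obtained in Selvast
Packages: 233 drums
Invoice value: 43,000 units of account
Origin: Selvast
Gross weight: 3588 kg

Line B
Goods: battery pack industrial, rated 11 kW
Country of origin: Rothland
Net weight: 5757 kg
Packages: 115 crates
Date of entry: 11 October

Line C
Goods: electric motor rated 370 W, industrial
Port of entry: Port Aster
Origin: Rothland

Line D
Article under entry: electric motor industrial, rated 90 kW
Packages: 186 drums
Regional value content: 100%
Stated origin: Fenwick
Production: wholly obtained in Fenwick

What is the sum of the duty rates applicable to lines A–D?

Line A: battery pack → 19.3; rated 90 kW → 19.3.1; for motor vehicles → 19.3.1.2. Scheduled 33%. Selvast agreement on 19.3.1: wholly obtained → 4% available; preferential 4%; anti-dumping (Selvast, 19.3): +34%; total 4% + 34% = 38%. → 38%.
Line B: battery pack → 19.3; rated 11 kW → 19.3.2; industrial → 19.3.2.2. Scheduled 38%. No special measure applies. → 38%.
Line C: electric motor → 19.1; rated 370 W → 19.1.1; industrial → 19.1.1.2. Scheduled 26%. No special measure applies. → 26%.
Line D: electric motor → 19.1; rated 90 kW → 19.1.3; industrial → 19.1.3.3. Scheduled 23%. Fenwick agreement on 19.3.1.3: 19.1.3.3 not covered; Fenwick agreement on 19.2.2.2: 19.1.3.3 not covered. → 23%.
Sum: 38% + 38% + 26% + 23% = 125%.

125%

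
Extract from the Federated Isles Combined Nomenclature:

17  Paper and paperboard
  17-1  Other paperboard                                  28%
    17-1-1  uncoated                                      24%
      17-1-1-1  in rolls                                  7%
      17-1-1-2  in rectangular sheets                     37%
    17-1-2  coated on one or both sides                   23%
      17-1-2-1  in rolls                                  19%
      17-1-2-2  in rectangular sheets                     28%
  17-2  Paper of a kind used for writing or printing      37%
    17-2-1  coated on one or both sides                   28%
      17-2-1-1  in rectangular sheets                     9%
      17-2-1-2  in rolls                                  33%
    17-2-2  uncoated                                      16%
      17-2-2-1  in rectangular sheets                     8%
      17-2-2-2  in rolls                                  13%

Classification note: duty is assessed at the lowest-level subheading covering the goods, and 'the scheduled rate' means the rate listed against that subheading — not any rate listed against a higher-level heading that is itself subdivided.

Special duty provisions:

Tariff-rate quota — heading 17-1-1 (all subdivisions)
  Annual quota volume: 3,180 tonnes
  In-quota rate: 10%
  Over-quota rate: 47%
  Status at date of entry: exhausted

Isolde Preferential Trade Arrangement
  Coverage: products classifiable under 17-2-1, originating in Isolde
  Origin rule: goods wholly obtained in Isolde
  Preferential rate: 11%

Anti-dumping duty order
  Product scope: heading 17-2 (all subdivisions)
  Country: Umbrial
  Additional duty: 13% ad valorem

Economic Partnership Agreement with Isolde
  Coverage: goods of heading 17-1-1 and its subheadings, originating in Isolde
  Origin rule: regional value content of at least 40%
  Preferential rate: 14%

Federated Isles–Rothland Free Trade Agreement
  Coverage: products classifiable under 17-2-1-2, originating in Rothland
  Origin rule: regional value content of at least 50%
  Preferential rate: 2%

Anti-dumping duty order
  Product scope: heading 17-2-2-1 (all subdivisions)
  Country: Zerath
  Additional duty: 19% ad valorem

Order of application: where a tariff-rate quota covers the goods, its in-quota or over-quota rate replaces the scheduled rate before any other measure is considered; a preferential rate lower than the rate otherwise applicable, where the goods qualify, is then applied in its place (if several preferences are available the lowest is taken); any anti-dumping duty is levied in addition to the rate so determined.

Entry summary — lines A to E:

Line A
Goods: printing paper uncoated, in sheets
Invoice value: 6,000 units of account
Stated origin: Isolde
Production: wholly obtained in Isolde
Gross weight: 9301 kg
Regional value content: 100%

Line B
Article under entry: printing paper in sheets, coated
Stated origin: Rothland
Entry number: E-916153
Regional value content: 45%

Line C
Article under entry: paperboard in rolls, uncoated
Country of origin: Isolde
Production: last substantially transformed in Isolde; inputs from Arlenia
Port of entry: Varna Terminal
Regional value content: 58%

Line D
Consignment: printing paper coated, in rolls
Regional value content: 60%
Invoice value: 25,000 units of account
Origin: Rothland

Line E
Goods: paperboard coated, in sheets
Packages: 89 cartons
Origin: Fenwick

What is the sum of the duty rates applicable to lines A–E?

Line A: printing paper → 17-2; uncoated → 17-2-2; in sheets → 17-2-2-1. Scheduled 8%. Isolde agreement on 17-2-1: 17-2-2-1 not covered; Isolde agreement on 17-1-1: 17-2-2-1 not covered. → 8%.
Line B: printing paper → 17-2; coated → 17-2-1; in sheets → 17-2-1-1. Scheduled 9%. Rothland agreement on 17-2-1-2: 17-2-1-1 not covered. → 9%.
Line C: paperboard → 17-1; uncoated → 17-1-1; in rolls → 17-1-1-1. Scheduled 7%. quota on 17-1-1 exhausted → over-quota 47%; Isolde agreement on 17-2-1: 17-1-1-1 not covered; Isolde agreement on 17-1-1: RVC ≥ 40% → 14% available; preferential 14%. → 14%.
Line D: printing paper → 17-2; coated → 17-2-1; in rolls → 17-2-1-2. Scheduled 33%. Rothland agreement on 17-2-1-2: RVC ≥ 50% → 2% available; preferential 2%. → 2%.
Line E: paperboard → 17-1; coated → 17-1-2; in sheets → 17-1-2-2. Scheduled 28%. No special measure applies. → 28%.
Sum: 8% + 9% + 14% + 2% + 28% = 61%.

61%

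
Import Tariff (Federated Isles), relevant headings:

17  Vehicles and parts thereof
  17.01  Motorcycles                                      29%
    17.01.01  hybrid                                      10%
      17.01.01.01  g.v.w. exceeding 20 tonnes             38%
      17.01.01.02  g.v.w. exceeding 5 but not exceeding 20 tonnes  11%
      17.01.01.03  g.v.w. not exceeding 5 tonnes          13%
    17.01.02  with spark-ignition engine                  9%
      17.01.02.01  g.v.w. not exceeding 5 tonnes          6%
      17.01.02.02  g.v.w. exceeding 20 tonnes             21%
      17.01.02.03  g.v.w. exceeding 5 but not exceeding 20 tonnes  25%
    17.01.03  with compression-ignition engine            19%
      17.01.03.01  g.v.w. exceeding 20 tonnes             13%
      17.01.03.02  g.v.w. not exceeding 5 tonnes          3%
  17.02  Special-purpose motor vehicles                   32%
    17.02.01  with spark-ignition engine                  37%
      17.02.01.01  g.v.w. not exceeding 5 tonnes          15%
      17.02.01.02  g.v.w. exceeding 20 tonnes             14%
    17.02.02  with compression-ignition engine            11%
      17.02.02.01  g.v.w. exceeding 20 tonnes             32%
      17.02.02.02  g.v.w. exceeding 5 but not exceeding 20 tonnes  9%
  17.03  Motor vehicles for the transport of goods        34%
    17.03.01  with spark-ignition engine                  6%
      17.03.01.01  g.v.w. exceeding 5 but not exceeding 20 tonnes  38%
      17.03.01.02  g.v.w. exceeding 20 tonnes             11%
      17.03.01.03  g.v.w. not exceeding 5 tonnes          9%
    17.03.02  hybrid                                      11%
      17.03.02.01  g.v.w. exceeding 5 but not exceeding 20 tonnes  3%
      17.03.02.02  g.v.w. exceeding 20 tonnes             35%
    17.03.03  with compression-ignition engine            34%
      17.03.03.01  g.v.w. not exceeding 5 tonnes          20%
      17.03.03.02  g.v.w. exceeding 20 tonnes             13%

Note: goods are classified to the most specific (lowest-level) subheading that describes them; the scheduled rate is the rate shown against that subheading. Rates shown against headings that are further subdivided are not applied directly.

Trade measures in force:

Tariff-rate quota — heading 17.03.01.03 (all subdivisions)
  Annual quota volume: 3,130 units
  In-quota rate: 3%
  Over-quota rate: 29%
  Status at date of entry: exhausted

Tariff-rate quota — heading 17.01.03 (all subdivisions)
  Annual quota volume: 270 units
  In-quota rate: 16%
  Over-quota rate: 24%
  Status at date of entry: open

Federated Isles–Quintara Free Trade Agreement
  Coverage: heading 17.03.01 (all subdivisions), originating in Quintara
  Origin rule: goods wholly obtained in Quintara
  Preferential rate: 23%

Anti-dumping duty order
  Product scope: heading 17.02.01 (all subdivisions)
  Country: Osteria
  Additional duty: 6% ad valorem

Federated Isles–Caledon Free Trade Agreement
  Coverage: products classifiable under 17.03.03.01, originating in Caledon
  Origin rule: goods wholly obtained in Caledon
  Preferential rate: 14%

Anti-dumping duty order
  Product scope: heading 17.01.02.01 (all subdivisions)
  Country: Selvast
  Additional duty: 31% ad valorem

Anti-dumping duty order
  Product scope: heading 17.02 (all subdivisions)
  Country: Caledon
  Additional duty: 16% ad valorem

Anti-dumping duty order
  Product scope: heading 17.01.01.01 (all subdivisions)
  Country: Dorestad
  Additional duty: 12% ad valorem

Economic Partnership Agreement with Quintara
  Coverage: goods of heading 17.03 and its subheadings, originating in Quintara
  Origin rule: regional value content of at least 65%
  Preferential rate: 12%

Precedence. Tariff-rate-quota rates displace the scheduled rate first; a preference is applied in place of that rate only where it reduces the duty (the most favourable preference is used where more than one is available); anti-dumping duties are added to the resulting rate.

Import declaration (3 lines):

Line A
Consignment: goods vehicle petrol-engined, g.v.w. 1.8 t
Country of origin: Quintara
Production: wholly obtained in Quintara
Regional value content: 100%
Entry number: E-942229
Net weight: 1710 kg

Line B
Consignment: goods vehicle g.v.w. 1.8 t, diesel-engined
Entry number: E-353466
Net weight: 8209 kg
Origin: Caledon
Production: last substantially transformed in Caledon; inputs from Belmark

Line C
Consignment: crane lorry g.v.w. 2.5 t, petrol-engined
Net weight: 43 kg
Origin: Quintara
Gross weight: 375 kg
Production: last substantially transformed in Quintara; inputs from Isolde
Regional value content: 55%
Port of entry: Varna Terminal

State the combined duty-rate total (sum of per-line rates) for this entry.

Line A: goods vehicle → 17.03; petrol-engined → 17.03.01; g.v.w. 1.8 t → 17.03.01.03. Scheduled 9%. quota on 17.03.01.03 exhausted → over-quota 29%; Quintara agreement on 17.03.01: wholly obtained → 23% available; Quintara agreement on 17.03: RVC ≥ 65% → 12% available; preferential 12%. → 12%.
Line B: goods vehicle → 17.03; diesel-engined → 17.03.03; g.v.w. 1.8 t → 17.03.03.01. Scheduled 20%. Caledon agreement on 17.03.03.01: not wholly obtained. → 20%.
Line C: crane lorry → 17.02; petrol-engined → 17.02.01; g.v.w. 2.5 t → 17.02.01.01. Scheduled 15%. Quintara agreement on 17.03.01: 17.02.01.01 not covered; Quintara agreement on 17.03: 17.02.01.01 not covered. → 15%.
Sum: 12% + 20% + 15% = 47%.

47%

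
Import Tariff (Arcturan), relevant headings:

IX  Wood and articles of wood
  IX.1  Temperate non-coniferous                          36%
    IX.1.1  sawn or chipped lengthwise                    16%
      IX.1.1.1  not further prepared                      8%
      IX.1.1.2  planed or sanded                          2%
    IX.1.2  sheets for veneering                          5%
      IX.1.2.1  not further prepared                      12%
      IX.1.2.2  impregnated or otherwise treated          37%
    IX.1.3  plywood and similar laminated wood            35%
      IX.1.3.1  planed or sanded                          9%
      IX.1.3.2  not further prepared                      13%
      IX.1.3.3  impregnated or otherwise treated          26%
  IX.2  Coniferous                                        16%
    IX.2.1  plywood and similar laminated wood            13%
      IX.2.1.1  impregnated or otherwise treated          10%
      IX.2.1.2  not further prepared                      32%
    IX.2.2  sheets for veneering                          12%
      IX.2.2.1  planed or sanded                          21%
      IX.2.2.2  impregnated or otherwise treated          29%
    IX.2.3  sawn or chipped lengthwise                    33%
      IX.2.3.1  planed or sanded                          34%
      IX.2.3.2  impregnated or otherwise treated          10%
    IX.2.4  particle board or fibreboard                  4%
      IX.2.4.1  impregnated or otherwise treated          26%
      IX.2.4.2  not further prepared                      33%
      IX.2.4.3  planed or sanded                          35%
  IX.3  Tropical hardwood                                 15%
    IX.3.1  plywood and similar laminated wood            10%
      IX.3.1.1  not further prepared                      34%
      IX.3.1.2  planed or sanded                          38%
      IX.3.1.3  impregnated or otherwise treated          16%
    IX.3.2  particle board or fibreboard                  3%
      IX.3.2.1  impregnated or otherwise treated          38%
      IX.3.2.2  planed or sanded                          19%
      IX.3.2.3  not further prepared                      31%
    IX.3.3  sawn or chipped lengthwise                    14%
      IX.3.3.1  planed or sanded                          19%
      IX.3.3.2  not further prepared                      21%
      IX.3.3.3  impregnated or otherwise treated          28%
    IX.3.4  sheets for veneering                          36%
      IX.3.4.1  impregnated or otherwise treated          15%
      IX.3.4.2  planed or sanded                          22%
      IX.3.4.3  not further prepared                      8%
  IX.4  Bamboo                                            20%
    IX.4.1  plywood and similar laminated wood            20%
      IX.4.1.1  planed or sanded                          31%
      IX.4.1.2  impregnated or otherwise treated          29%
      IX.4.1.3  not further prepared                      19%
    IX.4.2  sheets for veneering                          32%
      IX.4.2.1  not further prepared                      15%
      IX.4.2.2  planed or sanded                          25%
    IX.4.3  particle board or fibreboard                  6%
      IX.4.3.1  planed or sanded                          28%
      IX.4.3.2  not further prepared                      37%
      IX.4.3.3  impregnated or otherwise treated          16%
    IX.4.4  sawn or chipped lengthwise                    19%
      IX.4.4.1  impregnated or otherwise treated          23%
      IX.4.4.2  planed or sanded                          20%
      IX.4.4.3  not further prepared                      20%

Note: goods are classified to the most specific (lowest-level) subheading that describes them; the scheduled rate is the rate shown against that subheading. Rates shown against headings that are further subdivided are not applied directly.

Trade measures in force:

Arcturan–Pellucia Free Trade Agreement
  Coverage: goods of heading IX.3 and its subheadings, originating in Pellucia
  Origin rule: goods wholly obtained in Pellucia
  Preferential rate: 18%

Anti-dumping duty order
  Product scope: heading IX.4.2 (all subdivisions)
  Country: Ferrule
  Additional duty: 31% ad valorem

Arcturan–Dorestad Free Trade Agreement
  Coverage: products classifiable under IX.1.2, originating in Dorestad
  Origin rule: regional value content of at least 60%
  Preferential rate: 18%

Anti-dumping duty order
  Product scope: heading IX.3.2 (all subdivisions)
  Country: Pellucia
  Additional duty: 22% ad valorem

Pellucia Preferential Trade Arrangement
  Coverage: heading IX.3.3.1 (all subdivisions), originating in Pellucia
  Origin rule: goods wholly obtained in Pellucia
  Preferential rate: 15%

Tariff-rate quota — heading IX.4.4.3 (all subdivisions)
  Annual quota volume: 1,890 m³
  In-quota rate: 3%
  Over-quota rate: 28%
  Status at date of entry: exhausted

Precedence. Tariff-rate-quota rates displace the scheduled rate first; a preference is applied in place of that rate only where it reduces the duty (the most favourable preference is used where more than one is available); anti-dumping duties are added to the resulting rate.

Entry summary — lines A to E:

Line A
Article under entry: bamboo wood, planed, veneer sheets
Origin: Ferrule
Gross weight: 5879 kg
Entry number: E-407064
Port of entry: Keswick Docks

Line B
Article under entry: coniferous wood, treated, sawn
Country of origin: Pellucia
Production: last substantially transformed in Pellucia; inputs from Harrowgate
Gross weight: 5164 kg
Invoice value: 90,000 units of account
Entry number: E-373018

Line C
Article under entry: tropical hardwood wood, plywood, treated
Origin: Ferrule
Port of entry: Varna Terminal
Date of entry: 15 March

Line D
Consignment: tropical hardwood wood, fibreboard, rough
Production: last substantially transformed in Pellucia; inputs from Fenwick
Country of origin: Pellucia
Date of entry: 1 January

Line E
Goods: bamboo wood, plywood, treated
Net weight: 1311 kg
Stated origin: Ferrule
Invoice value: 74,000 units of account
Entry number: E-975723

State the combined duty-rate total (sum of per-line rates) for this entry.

Line A: bamboo → IX.4; veneer sheets → IX.4.2; planed → IX.4.2.2. Scheduled 25%. anti-dumping (Ferrule, IX.4.2): +31%; total 25% + 31% = 56%. → 56%.
Line B: coniferous → IX.2; sawn → IX.2.3; treated → IX.2.3.2. Scheduled 10%. Pellucia agreement on IX.3: IX.2.3.2 not covered; Pellucia agreement on IX.3.3.1: IX.2.3.2 not covered. → 10%.
Line C: tropical hardwood → IX.3; plywood → IX.3.1; treated → IX.3.1.3. Scheduled 16%. No special measure applies. → 16%.
Line D: tropical hardwood → IX.3; fibreboard → IX.3.2; rough → IX.3.2.3. Scheduled 31%. Pellucia agreement on IX.3: not wholly obtained; Pellucia agreement on IX.3.3.1: IX.3.2.3 not covered; anti-dumping (Pellucia, IX.3.2): +22%; total 31% + 22% = 53%. → 53%.
Line E: bamboo → IX.4; plywood → IX.4.1; treated → IX.4.1.2. Scheduled 29%. No special measure applies. → 29%.
Sum: 56% + 10% + 16% + 53% + 29% = 164%.

164%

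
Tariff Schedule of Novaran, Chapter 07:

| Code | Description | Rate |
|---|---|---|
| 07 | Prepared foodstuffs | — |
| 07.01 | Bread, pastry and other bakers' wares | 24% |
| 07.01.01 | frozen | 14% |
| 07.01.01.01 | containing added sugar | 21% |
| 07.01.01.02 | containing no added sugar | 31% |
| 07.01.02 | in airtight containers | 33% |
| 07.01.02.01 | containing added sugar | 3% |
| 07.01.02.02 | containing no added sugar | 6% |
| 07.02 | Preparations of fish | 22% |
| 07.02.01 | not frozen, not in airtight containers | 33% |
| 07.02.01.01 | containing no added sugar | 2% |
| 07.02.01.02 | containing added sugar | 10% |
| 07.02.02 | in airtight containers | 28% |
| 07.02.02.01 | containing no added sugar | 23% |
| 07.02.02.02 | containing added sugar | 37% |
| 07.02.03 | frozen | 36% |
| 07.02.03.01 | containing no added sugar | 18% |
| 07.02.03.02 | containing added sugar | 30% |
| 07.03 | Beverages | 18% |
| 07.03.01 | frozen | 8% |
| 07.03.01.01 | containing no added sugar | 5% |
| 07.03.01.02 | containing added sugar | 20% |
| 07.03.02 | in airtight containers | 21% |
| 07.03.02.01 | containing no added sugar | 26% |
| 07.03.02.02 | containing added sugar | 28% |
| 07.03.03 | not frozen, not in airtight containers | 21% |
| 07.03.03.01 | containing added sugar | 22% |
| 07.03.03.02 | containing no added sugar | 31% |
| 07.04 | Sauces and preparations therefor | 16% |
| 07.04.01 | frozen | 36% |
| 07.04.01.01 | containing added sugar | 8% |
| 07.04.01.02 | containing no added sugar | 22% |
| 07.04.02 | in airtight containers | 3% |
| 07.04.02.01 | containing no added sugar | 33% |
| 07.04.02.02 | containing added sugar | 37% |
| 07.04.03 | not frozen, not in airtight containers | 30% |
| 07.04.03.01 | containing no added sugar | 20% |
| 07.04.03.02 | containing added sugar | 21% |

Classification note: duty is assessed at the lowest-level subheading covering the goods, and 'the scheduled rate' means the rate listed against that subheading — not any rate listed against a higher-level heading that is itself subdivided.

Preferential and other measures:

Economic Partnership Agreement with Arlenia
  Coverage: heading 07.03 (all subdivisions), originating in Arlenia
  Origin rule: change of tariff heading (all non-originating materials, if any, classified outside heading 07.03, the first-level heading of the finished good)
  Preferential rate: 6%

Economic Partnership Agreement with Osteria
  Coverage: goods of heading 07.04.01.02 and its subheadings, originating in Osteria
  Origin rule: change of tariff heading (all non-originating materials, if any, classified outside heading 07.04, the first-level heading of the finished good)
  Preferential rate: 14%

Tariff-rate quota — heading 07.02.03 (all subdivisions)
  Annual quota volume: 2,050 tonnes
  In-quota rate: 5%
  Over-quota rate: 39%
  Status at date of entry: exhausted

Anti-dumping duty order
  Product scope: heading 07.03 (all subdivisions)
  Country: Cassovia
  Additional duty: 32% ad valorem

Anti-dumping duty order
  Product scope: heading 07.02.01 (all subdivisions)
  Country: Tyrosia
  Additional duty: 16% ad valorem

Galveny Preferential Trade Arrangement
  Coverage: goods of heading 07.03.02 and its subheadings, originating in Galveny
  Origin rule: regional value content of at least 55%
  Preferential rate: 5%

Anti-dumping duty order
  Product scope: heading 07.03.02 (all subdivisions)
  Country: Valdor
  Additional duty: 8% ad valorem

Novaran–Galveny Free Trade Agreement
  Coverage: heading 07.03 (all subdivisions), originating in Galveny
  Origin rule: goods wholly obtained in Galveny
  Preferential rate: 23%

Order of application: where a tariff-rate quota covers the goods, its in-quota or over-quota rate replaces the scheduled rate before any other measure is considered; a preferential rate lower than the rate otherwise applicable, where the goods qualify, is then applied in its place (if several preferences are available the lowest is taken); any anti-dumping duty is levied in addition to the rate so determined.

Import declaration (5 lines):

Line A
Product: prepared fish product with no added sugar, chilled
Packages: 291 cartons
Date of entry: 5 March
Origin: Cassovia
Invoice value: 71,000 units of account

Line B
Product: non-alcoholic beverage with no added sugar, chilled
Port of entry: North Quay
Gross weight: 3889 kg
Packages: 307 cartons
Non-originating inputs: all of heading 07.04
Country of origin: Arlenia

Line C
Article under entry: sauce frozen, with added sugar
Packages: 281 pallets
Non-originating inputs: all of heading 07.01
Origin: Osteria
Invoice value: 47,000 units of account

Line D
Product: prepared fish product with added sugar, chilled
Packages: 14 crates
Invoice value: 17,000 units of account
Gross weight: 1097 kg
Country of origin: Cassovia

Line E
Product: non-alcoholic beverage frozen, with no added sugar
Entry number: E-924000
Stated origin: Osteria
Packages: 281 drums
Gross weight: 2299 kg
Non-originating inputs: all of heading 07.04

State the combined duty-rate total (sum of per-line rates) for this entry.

31%

Line A: prepared fish product → 07.02; chilled → 07.02.01; with no added sugar → 07.02.01.01. Scheduled 2%. No special measure applies. → 2%.
Line B: non-alcoholic beverage → 07.03; chilled → 07.03.03; with no added sugar → 07.03.03.02. Scheduled 31%. Arlenia agreement on 07.03: CTH met → 6% available; preferential 6%. → 6%.
Line C: sauce → 07.04; frozen → 07.04.01; with added sugar → 07.04.01.01. Scheduled 8%. Osteria agreement on 07.04.01.02: 07.04.01.01 not covered. → 8%.
Line D: prepared fish product → 07.02; chilled → 07.02.01; with added sugar → 07.02.01.02. Scheduled 10%. No special measure applies. → 10%.
Line E: non-alcoholic beverage → 07.03; frozen → 07.03.01; with no added sugar → 07.03.01.01. Scheduled 5%. Osteria agreement on 07.04.01.02: 07.03.01.01 not covered. → 5%.
Sum: 2% + 6% + 8% + 10% + 5% = 31%.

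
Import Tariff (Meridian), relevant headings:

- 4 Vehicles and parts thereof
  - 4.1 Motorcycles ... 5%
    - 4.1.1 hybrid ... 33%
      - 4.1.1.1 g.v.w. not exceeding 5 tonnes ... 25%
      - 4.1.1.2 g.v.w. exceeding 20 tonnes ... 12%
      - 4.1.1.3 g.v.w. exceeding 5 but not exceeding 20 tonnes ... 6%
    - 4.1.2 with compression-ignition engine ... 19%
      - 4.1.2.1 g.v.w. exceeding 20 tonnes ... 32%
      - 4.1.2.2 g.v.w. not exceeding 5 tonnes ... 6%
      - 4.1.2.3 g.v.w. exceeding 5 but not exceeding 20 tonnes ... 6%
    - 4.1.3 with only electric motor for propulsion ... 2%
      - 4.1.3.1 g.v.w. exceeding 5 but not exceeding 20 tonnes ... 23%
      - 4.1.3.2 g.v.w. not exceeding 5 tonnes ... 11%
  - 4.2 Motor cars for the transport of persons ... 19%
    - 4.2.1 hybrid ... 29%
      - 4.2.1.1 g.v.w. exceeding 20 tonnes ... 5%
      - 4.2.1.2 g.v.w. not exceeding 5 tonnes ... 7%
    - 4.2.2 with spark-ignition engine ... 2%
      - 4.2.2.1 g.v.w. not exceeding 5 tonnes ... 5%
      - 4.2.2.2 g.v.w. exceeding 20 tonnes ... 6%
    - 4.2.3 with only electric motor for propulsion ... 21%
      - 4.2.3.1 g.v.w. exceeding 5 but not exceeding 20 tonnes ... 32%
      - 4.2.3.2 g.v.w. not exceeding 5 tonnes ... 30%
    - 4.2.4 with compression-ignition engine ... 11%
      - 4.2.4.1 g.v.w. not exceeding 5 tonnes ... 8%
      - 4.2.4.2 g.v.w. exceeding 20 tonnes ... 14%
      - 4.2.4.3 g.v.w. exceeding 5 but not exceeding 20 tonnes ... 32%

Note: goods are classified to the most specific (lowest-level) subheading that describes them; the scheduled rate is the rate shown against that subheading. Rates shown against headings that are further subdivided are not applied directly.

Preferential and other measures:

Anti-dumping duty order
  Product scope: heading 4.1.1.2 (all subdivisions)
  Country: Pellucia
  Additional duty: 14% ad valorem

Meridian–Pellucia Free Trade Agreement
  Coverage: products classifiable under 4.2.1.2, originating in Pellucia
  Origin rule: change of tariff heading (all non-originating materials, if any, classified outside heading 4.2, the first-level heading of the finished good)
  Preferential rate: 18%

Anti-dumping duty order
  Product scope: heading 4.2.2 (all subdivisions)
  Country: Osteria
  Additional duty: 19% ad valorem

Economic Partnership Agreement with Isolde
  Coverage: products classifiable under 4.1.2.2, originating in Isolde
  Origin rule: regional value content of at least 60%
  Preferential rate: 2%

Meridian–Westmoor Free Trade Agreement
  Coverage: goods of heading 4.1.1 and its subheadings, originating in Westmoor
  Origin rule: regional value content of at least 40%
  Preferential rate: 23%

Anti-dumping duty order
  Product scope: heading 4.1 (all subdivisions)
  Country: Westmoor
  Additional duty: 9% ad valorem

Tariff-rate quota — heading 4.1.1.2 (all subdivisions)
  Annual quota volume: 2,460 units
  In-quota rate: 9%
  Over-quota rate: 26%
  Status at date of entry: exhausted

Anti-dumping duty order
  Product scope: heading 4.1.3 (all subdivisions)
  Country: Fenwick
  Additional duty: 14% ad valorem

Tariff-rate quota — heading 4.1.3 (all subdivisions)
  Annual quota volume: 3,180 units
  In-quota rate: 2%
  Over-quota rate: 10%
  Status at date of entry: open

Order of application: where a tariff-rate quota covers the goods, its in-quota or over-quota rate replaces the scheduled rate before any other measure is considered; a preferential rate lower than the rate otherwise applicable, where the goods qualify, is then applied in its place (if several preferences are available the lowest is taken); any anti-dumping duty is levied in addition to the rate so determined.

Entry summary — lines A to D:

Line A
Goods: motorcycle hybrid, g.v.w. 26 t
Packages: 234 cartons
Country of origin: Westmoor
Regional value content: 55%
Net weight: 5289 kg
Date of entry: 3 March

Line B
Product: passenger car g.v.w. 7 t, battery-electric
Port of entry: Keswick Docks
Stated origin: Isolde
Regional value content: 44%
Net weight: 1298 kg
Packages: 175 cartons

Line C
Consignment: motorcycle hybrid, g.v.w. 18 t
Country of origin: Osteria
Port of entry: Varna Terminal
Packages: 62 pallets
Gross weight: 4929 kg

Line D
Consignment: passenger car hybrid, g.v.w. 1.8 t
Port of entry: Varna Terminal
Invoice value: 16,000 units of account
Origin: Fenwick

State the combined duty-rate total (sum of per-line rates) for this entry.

77%

Line A: motorcycle → 4.1; hybrid → 4.1.1; g.v.w. 26 t → 4.1.1.2. Scheduled 12%. quota on 4.1.1.2 exhausted → over-quota 26%; Westmoor agreement on 4.1.1: RVC ≥ 40% → 23% available; preferential 23%; anti-dumping (Westmoor, 4.1): +9%; total 23% + 9% = 32%. → 32%.
Line B: passenger car → 4.2; battery-electric → 4.2.3; g.v.w. 7 t → 4.2.3.1. Scheduled 32%. Isolde agreement on 4.1.2.2: 4.2.3.1 not covered. → 32%.
Line C: motorcycle → 4.1; hybrid → 4.1.1; g.v.w. 18 t → 4.1.1.3. Scheduled 6%. No special measure applies. → 6%.
Line D: passenger car → 4.2; hybrid → 4.2.1; g.v.w. 1.8 t → 4.2.1.2. Scheduled 7%. No special measure applies. → 7%.
Sum: 32% + 32% + 6% + 7% = 77%.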